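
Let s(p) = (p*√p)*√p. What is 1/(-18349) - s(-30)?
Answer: -16514101/18349 ≈ -900.00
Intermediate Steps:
s(p) = p² (s(p) = p^(3/2)*√p = p²)
1/(-18349) - s(-30) = 1/(-18349) - 1*(-30)² = -1/18349 - 1*900 = -1/18349 - 900 = -16514101/18349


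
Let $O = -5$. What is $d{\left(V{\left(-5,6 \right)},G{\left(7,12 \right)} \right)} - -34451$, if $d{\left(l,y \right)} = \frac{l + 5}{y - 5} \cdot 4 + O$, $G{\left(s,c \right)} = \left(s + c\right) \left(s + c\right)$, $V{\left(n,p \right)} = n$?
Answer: $34446$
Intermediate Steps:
$G{\left(s,c \right)} = \left(c + s\right)^{2}$ ($G{\left(s,c \right)} = \left(c + s\right) \left(c + s\right) = \left(c + s\right)^{2}$)
$d{\left(l,y \right)} = -5 + \frac{4 \left(5 + l\right)}{-5 + y}$ ($d{\left(l,y \right)} = \frac{l + 5}{y - 5} \cdot 4 - 5 = \frac{5 + l}{-5 + y} 4 - 5 = \frac{4 \left(5 + l\right)}{-5 + y} - 5 = -5 + \frac{4 \left(5 + l\right)}{-5 + y}$)
$d{\left(V{\left(-5,6 \right)},G{\left(7,12 \right)} \right)} - -34451 = \frac{45 - 5 \left(12 + 7\right)^{2} + 4 \left(-5\right)}{-5 + \left(12 + 7\right)^{2}} - -34451 = \frac{45 - 5 \cdot 19^{2} - 20}{-5 + 19^{2}} + 34451 = \frac{45 - 1805 - 20}{-5 + 361} + 34451 = \frac{45 - 1805 - 20}{356} + 34451 = \frac{1}{356} \left(-1780\right) + 34451 = -5 + 34451 = 34446$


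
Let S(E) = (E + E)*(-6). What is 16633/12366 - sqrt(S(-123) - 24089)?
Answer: 16633/12366 - I*sqrt(22613) ≈ 1.3451 - 150.38*I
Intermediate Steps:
S(E) = -12*E (S(E) = (2*E)*(-6) = -12*E)
16633/12366 - sqrt(S(-123) - 24089) = 16633/12366 - sqrt(-12*(-123) - 24089) = 16633*(1/12366) - sqrt(1476 - 24089) = 16633/12366 - sqrt(-22613) = 16633/12366 - I*sqrt(22613)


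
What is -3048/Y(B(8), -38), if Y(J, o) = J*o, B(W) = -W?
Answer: -381/38 ≈ -10.026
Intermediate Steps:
-3048/Y(B(8), -38) = -3048/(-1*8*(-38)) = -3048/((-8*(-38))) = -3048/304 = -3048*1/304 = -381/38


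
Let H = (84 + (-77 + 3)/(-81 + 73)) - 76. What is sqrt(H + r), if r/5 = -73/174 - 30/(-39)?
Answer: sqrt(97208319)/2262 ≈ 4.3587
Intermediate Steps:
H = 69/4 (H = (84 - 74/(-8)) - 76 = (84 - 74*(-1/8)) - 76 = (84 + 37/4) - 76 = 373/4 - 76 = 69/4 ≈ 17.250)
r = 3955/2262 (r = 5*(-73/174 - 30/(-39)) = 5*(-73*1/174 - 30*(-1/39)) = 5*(-73/174 + 10/13) = 5*(791/2262) = 3955/2262 ≈ 1.7485)
sqrt(H + r) = sqrt(69/4 + 3955/2262) = sqrt(85949/4524) = sqrt(97208319)/2262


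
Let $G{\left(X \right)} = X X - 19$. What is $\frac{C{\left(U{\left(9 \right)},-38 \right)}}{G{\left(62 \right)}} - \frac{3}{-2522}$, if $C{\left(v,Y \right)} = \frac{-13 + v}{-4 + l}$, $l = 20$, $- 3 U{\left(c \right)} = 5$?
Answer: $\frac{54979}{57879900} \approx 0.00094988$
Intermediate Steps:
$U{\left(c \right)} = - \frac{5}{3}$ ($U{\left(c \right)} = \left(- \frac{1}{3}\right) 5 = - \frac{5}{3}$)
$C{\left(v,Y \right)} = - \frac{13}{16} + \frac{v}{16}$ ($C{\left(v,Y \right)} = \frac{-13 + v}{-4 + 20} = \frac{-13 + v}{16} = \left(-13 + v\right) \frac{1}{16} = - \frac{13}{16} + \frac{v}{16}$)
$G{\left(X \right)} = -19 + X^{2}$ ($G{\left(X \right)} = X^{2} - 19 = -19 + X^{2}$)
$\frac{C{\left(U{\left(9 \right)},-38 \right)}}{G{\left(62 \right)}} - \frac{3}{-2522} = \frac{- \frac{13}{16} + \frac{1}{16} \left(- \frac{5}{3}\right)}{-19 + 62^{2}} - \frac{3}{-2522} = \frac{- \frac{13}{16} - \frac{5}{48}}{-19 + 3844} - - \frac{3}{2522} = - \frac{11}{12 \cdot 3825} + \frac{3}{2522} = \left(- \frac{11}{12}\right) \frac{1}{3825} + \frac{3}{2522} = - \frac{11}{45900} + \frac{3}{2522} = \frac{54979}{57879900}$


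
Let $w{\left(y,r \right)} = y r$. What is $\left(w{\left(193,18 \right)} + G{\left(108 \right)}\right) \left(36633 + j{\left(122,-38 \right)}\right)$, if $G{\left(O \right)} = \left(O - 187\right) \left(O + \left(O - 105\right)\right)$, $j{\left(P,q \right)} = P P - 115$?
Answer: $-272173590$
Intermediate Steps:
$j{\left(P,q \right)} = -115 + P^{2}$ ($j{\left(P,q \right)} = P^{2} - 115 = -115 + P^{2}$)
$G{\left(O \right)} = \left(-187 + O\right) \left(-105 + 2 O\right)$ ($G{\left(O \right)} = \left(-187 + O\right) \left(O + \left(O - 105\right)\right) = \left(-187 + O\right) \left(O + \left(-105 + O\right)\right) = \left(-187 + O\right) \left(-105 + 2 O\right)$)
$w{\left(y,r \right)} = r y$
$\left(w{\left(193,18 \right)} + G{\left(108 \right)}\right) \left(36633 + j{\left(122,-38 \right)}\right) = \left(18 \cdot 193 + \left(19635 - 51732 + 2 \cdot 108^{2}\right)\right) \left(36633 - \left(115 - 122^{2}\right)\right) = \left(3474 + \left(19635 - 51732 + 2 \cdot 11664\right)\right) \left(36633 + \left(-115 + 14884\right)\right) = \left(3474 + \left(19635 - 51732 + 23328\right)\right) \left(36633 + 14769\right) = \left(3474 - 8769\right) 51402 = \left(-5295\right) 51402 = -272173590$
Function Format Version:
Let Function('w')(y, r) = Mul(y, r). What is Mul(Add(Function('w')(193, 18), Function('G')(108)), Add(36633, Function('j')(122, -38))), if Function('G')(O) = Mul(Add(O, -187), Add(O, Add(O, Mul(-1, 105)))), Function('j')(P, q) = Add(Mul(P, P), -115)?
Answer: -272173590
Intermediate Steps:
Function('j')(P, q) = Add(-115, Pow(P, 2)) (Function('j')(P, q) = Add(Pow(P, 2), -115) = Add(-115, Pow(P, 2)))
Function('G')(O) = Mul(Add(-187, O), Add(-105, Mul(2, O))) (Function('G')(O) = Mul(Add(-187, O), Add(O, Add(O, -105))) = Mul(Add(-187, O), Add(O, Add(-105, O))) = Mul(Add(-187, O), Add(-105, Mul(2, O))))
Function('w')(y, r) = Mul(r, y)
Mul(Add(Function('w')(193, 18), Function('G')(108)), Add(36633, Function('j')(122, -38))) = Mul(Add(Mul(18, 193), Add(19635, Mul(-479, 108), Mul(2, Pow(108, 2)))), Add(36633, Add(-115, Pow(122, 2)))) = Mul(Add(3474, Add(19635, -51732, Mul(2, 11664))), Add(36633, Add(-115, 14884))) = Mul(Add(3474, Add(19635, -51732, 23328)), Add(36633, 14769)) = Mul(Add(3474, -8769), 51402) = Mul(-5295, 51402) = -272173590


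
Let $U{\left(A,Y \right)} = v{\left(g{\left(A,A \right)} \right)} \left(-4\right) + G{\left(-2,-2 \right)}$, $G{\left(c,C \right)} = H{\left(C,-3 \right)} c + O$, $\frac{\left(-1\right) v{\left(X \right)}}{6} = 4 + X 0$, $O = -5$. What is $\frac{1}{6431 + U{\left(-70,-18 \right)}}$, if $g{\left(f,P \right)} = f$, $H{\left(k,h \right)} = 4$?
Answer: $\frac{1}{6514} \approx 0.00015352$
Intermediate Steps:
$v{\left(X \right)} = -24$ ($v{\left(X \right)} = - 6 \left(4 + X 0\right) = - 6 \left(4 + 0\right) = \left(-6\right) 4 = -24$)
$G{\left(c,C \right)} = -5 + 4 c$ ($G{\left(c,C \right)} = 4 c - 5 = -5 + 4 c$)
$U{\left(A,Y \right)} = 83$ ($U{\left(A,Y \right)} = \left(-24\right) \left(-4\right) + \left(-5 + 4 \left(-2\right)\right) = 96 - 13 = 83$)
$\frac{1}{6431 + U{\left(-70,-18 \right)}} = \frac{1}{6431 + 83} = \frac{1}{6514}$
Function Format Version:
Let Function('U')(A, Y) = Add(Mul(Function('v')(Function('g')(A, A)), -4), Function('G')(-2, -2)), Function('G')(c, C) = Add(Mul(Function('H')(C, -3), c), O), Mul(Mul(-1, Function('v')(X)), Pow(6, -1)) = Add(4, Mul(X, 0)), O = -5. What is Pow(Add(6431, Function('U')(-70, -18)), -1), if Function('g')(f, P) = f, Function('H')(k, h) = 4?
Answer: Rational(1, 6514) ≈ 0.00015352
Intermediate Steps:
Function('v')(X) = -24 (Function('v')(X) = Mul(-6, Add(4, Mul(X, 0))) = Mul(-6, Add(4, 0)) = Mul(-6, 4) = -24)
Function('G')(c, C) = Add(-5, Mul(4, c)) (Function('G')(c, C) = Add(Mul(4, c), -5) = Add(-5, Mul(4, c)))
Function('U')(A, Y) = 83 (Function('U')(A, Y) = Add(Mul(-24, -4), Add(-5, Mul(4, -2))) = Add(96, Add(-5, -8)) = Add(96, -13) = 83)
Pow(Add(6431, Function('U')(-70, -18)), -1) = Pow(Add(6431, 83), -1) = Pow(6514, -1) = Rational(1, 6514)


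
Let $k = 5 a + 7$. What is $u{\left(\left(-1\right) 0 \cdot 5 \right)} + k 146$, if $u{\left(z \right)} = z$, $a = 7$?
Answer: $6132$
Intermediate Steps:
$k = 42$ ($k = 5 \cdot 7 + 7 = 35 + 7 = 42$)
$u{\left(\left(-1\right) 0 \cdot 5 \right)} + k 146 = \left(-1\right) 0 \cdot 5 + 42 \cdot 146 = 0 \cdot 5 + 6132 = 0 + 6132 = 6132$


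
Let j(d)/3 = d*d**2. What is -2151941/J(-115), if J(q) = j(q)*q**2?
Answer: 2151941/60340715625 ≈ 3.5663e-5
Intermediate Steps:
j(d) = 3*d**3 (j(d) = 3*(d*d**2) = 3*d**3)
J(q) = 3*q**5 (J(q) = (3*q**3)*q**2 = 3*q**5)
-2151941/J(-115) = -2151941/(3*(-115)**5) = -2151941/(3*(-20113571875)) = -2151941/(-60340715625) = -2151941*(-1/60340715625) = 2151941/60340715625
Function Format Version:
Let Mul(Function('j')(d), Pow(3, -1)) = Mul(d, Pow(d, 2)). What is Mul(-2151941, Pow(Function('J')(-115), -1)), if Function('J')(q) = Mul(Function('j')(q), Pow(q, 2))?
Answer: Rational(2151941, 60340715625) ≈ 3.5663e-5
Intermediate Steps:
Function('j')(d) = Mul(3, Pow(d, 3)) (Function('j')(d) = Mul(3, Mul(d, Pow(d, 2))) = Mul(3, Pow(d, 3)))
Function('J')(q) = Mul(3, Pow(q, 5)) (Function('J')(q) = Mul(Mul(3, Pow(q, 3)), Pow(q, 2)) = Mul(3, Pow(q, 5)))
Mul(-2151941, Pow(Function('J')(-115), -1)) = Mul(-2151941, Pow(Mul(3, Pow(-115, 5)), -1)) = Mul(-2151941, Pow(Mul(3, -20113571875), -1)) = Mul(-2151941, Pow(-60340715625, -1)) = Mul(-2151941, Rational(-1, 60340715625)) = Rational(2151941, 60340715625)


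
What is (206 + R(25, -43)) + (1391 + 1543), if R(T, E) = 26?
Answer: 3166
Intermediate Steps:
(206 + R(25, -43)) + (1391 + 1543) = (206 + 26) + (1391 + 1543) = 232 + 2934 = 3166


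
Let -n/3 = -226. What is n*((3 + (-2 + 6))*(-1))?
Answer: -4746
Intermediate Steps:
n = 678 (n = -3*(-226) = 678)
n*((3 + (-2 + 6))*(-1)) = 678*((3 + (-2 + 6))*(-1)) = 678*((3 + 4)*(-1)) = 678*(7*(-1)) = 678*(-7) = -4746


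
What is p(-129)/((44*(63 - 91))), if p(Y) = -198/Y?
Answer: -3/2408 ≈ -0.0012458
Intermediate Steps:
p(-129)/((44*(63 - 91))) = (-198/(-129))/((44*(63 - 91))) = (-198*(-1/129))/((44*(-28))) = (66/43)/(-1232) = (66/43)*(-1/1232) = -3/2408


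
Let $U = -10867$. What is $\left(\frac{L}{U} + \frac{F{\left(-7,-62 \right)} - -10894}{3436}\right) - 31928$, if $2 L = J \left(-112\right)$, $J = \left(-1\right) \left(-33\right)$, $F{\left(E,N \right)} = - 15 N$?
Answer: $- \frac{298006283500}{9334753} \approx -31924.0$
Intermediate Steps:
$J = 33$
$L = -1848$ ($L = \frac{33 \left(-112\right)}{2} = \frac{1}{2} \left(-3696\right) = -1848$)
$\left(\frac{L}{U} + \frac{F{\left(-7,-62 \right)} - -10894}{3436}\right) - 31928 = \left(- \frac{1848}{-10867} + \frac{\left(-15\right) \left(-62\right) - -10894}{3436}\right) - 31928 = \left(\left(-1848\right) \left(- \frac{1}{10867}\right) + \left(930 + 10894\right) \frac{1}{3436}\right) - 31928 = \left(\frac{1848}{10867} + 11824 \cdot \frac{1}{3436}\right) - 31928 = \left(\frac{1848}{10867} + \frac{2956}{859}\right) - 31928 = \frac{33710284}{9334753} - 31928 = - \frac{298006283500}{9334753}$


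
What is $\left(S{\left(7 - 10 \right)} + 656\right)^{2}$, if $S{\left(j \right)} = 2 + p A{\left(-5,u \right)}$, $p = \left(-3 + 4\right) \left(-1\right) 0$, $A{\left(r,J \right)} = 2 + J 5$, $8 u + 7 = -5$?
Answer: $432964$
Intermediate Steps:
$u = - \frac{3}{2}$ ($u = - \frac{7}{8} + \frac{1}{8} \left(-5\right) = - \frac{7}{8} - \frac{5}{8} = - \frac{3}{2} \approx -1.5$)
$A{\left(r,J \right)} = 2 + 5 J$
$p = 0$ ($p = 1 \left(-1\right) 0 = \left(-1\right) 0 = 0$)
$S{\left(j \right)} = 2$ ($S{\left(j \right)} = 2 + 0 \left(2 + 5 \left(- \frac{3}{2}\right)\right) = 2 + 0 \left(2 - \frac{15}{2}\right) = 2 + 0 \left(- \frac{11}{2}\right) = 2 + 0 = 2$)
$\left(S{\left(7 - 10 \right)} + 656\right)^{2} = \left(2 + 656\right)^{2} = 658^{2} = 432964$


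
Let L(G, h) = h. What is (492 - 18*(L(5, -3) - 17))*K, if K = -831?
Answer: -708012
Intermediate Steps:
(492 - 18*(L(5, -3) - 17))*K = (492 - 18*(-3 - 17))*(-831) = (492 - 18*(-20))*(-831) = (492 + 360)*(-831) = 852*(-831) = -708012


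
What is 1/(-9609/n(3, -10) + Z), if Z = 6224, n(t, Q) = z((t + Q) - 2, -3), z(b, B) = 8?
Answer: 8/40183 ≈ 0.00019909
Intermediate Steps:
n(t, Q) = 8
1/(-9609/n(3, -10) + Z) = 1/(-9609/8 + 6224) = 1/(40183/8) = 8/40183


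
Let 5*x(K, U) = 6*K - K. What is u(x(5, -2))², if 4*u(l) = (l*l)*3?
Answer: 5625/16 ≈ 351.56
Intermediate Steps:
x(K, U) = K (x(K, U) = (6*K - K)/5 = (5*K)/5 = K)
u(l) = 3*l²/4 (u(l) = ((l*l)*3)/4 = (l²*3)/4 = (3*l²)/4 = 3*l²/4)
u(x(5, -2))² = ((¾)*5²)² = ((¾)*25)² = (75/4)² = 5625/16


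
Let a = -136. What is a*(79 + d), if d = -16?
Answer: -8568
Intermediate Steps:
a*(79 + d) = -136*(79 - 16) = -136*63 = -8568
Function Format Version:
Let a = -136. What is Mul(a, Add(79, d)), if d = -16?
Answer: -8568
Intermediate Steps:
Mul(a, Add(79, d)) = Mul(-136, Add(79, -16)) = Mul(-136, 63) = -8568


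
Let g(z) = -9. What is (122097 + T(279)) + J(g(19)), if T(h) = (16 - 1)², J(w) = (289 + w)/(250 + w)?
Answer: 29479882/241 ≈ 1.2232e+5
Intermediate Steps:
J(w) = (289 + w)/(250 + w)
T(h) = 225 (T(h) = 15² = 225)
(122097 + T(279)) + J(g(19)) = (122097 + 225) + (289 - 9)/(250 - 9) = 122322 + 280/241 = 29479882/241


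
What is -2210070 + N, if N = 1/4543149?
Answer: -10040677310429/4543149 ≈ -2.2101e+6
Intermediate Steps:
N = 1/4543149 ≈ 2.2011e-7
-2210070 + N = -2210070 + 1/4543149 = -10040677310429/4543149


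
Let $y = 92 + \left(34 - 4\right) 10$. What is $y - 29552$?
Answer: $-29160$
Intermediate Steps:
$y = 392$ ($y = 92 + \left(34 - 4\right) 10 = 92 + 30 \cdot 10 = 92 + 300 = 392$)
$y - 29552 = 392 - 29552 = -29160$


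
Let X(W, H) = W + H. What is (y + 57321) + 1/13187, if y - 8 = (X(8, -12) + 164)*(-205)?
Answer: 323463924/13187 ≈ 24529.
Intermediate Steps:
X(W, H) = H + W
y = -32792 (y = 8 + ((-12 + 8) + 164)*(-205) = 8 + (-4 + 164)*(-205) = 8 + 160*(-205) = 8 - 32800 = -32792)
(y + 57321) + 1/13187 = (-32792 + 57321) + 1/13187 = 24529 + 1/13187 = 323463924/13187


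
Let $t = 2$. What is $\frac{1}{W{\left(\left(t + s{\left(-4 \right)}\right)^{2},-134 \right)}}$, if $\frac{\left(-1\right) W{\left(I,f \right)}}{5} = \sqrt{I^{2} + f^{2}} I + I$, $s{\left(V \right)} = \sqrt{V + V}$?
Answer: $- \frac{1}{20 \left(1 + 2 \sqrt{4489 + 4 \left(1 + i \sqrt{2}\right)^{4}}\right) \left(1 + i \sqrt{2}\right)^{2}} \approx 4.0986 \cdot 10^{-5} + 0.00011686 i$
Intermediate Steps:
$s{\left(V \right)} = \sqrt{2} \sqrt{V}$ ($s{\left(V \right)} = \sqrt{2 V} = \sqrt{2} \sqrt{V}$)
$W{\left(I,f \right)} = - 5 I - 5 I \sqrt{I^{2} + f^{2}}$ ($W{\left(I,f \right)} = - 5 \left(\sqrt{I^{2} + f^{2}} I + I\right) = - 5 \left(I \sqrt{I^{2} + f^{2}} + I\right) = - 5 \left(I + I \sqrt{I^{2} + f^{2}}\right) = - 5 I - 5 I \sqrt{I^{2} + f^{2}}$)
$\frac{1}{W{\left(\left(t + s{\left(-4 \right)}\right)^{2},-134 \right)}} = \frac{1}{\left(-5\right) \left(2 + \sqrt{2} \sqrt{-4}\right)^{2} \left(1 + \sqrt{\left(\left(2 + \sqrt{2} \sqrt{-4}\right)^{2}\right)^{2} + \left(-134\right)^{2}}\right)} = \frac{1}{\left(-5\right) \left(2 + \sqrt{2} \cdot 2 i\right)^{2} \left(1 + \sqrt{\left(\left(2 + \sqrt{2} \cdot 2 i\right)^{2}\right)^{2} + 17956}\right)} = \frac{1}{\left(-5\right) \left(2 + 2 i \sqrt{2}\right)^{2} \left(1 + \sqrt{\left(\left(2 + 2 i \sqrt{2}\right)^{2}\right)^{2} + 17956}\right)} = \frac{1}{\left(-5\right) \left(2 + 2 i \sqrt{2}\right)^{2} \left(1 + \sqrt{\left(2 + 2 i \sqrt{2}\right)^{4} + 17956}\right)} = \frac{1}{\left(-5\right) \left(2 + 2 i \sqrt{2}\right)^{2} \left(1 + \sqrt{17956 + \left(2 + 2 i \sqrt{2}\right)^{4}}\right)} = - \frac{1}{5 \left(1 + \sqrt{17956 + \left(2 + 2 i \sqrt{2}\right)^{4}}\right) \left(2 + 2 i \sqrt{2}\right)^{2}}$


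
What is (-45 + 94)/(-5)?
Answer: -49/5 ≈ -9.8000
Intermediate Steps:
(-45 + 94)/(-5) = 49*(-⅕) = -49/5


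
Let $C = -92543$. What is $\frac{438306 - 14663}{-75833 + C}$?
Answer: $- \frac{423643}{168376} \approx -2.5161$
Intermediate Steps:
$\frac{438306 - 14663}{-75833 + C} = \frac{438306 - 14663}{-75833 - 92543} = \frac{423643}{-168376} = 423643 \left(- \frac{1}{168376}\right) = - \frac{423643}{168376}$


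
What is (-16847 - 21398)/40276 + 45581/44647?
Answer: 128295841/1798202572 ≈ 0.071347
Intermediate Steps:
(-16847 - 21398)/40276 + 45581/44647 = -38245*1/40276 + 45581*(1/44647) = -38245/40276 + 45581/44647 = 128295841/1798202572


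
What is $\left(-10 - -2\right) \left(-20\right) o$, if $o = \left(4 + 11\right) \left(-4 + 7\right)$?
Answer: $7200$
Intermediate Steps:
$o = 45$ ($o = 15 \cdot 3 = 45$)
$\left(-10 - -2\right) \left(-20\right) o = \left(-10 - -2\right) \left(-20\right) 45 = \left(-10 + 2\right) \left(-20\right) 45 = \left(-8\right) \left(-20\right) 45 = 160 \cdot 45 = 7200$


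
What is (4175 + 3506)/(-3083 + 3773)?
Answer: 7681/690 ≈ 11.132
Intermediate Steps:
(4175 + 3506)/(-3083 + 3773) = 7681/690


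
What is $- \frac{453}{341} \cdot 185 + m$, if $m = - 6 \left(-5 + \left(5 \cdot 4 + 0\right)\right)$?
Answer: $- \frac{114495}{341} \approx -335.76$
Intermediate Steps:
$m = -90$ ($m = - 6 \left(-5 + \left(20 + 0\right)\right) = - 6 \left(-5 + 20\right) = \left(-6\right) 15 = -90$)
$- \frac{453}{341} \cdot 185 + m = - \frac{453}{341} \cdot 185 - 90 = \left(-453\right) \frac{1}{341} \cdot 185 - 90 = \left(- \frac{453}{341}\right) 185 - 90 = - \frac{83805}{341} - 90 = - \frac{114495}{341}$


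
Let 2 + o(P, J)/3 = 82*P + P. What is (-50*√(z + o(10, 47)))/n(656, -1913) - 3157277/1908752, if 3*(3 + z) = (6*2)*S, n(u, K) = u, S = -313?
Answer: -3157277/1908752 - 25*√1229/328 ≈ -4.3261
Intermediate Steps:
o(P, J) = -6 + 249*P (o(P, J) = -6 + 3*(82*P + P) = -6 + 3*(83*P) = -6 + 249*P)
z = -1255 (z = -3 + ((6*2)*(-313))/3 = -3 + (12*(-313))/3 = -3 + (⅓)*(-3756) = -3 - 1252 = -1255)
(-50*√(z + o(10, 47)))/n(656, -1913) - 3157277/1908752 = -50*√(-1255 + (-6 + 249*10))/656 - 3157277/1908752 = -50*√(-1255 + (-6 + 2490))*(1/656) - 3157277*1/1908752 = -50*√(-1255 + 2484)*(1/656) - 3157277/1908752 = -50*√1229*(1/656) - 3157277/1908752 = -25*√1229/328 - 3157277/1908752 = -3157277/1908752 - 25*√1229/328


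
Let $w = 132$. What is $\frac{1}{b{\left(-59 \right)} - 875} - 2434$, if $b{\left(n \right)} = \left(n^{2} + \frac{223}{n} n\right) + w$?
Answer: $- \frac{7207073}{2961} \approx -2434.0$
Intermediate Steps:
$b{\left(n \right)} = 355 + n^{2}$ ($b{\left(n \right)} = \left(n^{2} + \frac{223}{n} n\right) + 132 = \left(n^{2} + 223\right) + 132 = \left(223 + n^{2}\right) + 132 = 355 + n^{2}$)
$\frac{1}{b{\left(-59 \right)} - 875} - 2434 = \frac{1}{\left(355 + \left(-59\right)^{2}\right) - 875} - 2434 = \frac{1}{\left(355 + 3481\right) - 875} - 2434 = \frac{1}{3836 - 875} - 2434 = \frac{1}{2961} - 2434 = - \frac{7207073}{2961}$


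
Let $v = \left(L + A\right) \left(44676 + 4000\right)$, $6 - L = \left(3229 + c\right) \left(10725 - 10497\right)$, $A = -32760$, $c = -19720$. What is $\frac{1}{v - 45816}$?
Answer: $\frac{1}{181424849328} \approx 5.5119 \cdot 10^{-12}$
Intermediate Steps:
$L = 3759954$ ($L = 6 - \left(3229 - 19720\right) \left(10725 - 10497\right) = 6 - \left(-16491\right) 228 = 6 - -3759948 = 6 + 3759948 = 3759954$)
$v = 181424895144$ ($v = \left(3759954 - 32760\right) \left(44676 + 4000\right) = 3727194 \cdot 48676 = 181424895144$)
$\frac{1}{v - 45816} = \frac{1}{181424895144 - 45816} = \frac{1}{181424849328}$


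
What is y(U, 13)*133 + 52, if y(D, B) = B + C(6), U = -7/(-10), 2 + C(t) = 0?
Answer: 1515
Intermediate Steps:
C(t) = -2 (C(t) = -2 + 0 = -2)
U = 7/10 (U = -7*(-1/10) = 7/10 ≈ 0.70000)
y(D, B) = -2 + B (y(D, B) = B - 2 = -2 + B)
y(U, 13)*133 + 52 = (-2 + 13)*133 + 52 = 11*133 + 52 = 1463 + 52 = 1515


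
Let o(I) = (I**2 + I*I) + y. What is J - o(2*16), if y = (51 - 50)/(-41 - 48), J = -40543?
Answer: -3790598/89 ≈ -42591.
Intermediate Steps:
y = -1/89 (y = 1/(-89) = 1*(-1/89) = -1/89 ≈ -0.011236)
o(I) = -1/89 + 2*I**2 (o(I) = (I**2 + I*I) - 1/89 = (I**2 + I**2) - 1/89 = 2*I**2 - 1/89 = -1/89 + 2*I**2)
J - o(2*16) = -40543 - (-1/89 + 2*(2*16)**2) = -40543 - (-1/89 + 2*32**2) = -40543 - (-1/89 + 2*1024) = -40543 - (-1/89 + 2048) = -40543 - 1*182271/89 = -40543 - 182271/89 = -3790598/89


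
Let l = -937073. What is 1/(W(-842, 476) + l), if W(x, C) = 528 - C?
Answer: -1/937021 ≈ -1.0672e-6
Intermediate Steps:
1/(W(-842, 476) + l) = 1/((528 - 1*476) - 937073) = 1/((528 - 476) - 937073) = 1/(52 - 937073) = 1/(-937021) = -1/937021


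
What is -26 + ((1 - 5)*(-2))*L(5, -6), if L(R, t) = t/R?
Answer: -178/5 ≈ -35.600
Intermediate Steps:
-26 + ((1 - 5)*(-2))*L(5, -6) = -26 + ((1 - 5)*(-2))*(-6/5) = -26 + (-4*(-2))*(-6*1/5) = -26 + 8*(-6/5) = -26 - 48/5 = -178/5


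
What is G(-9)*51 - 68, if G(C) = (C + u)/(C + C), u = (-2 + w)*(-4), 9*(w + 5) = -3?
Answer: -2261/18 ≈ -125.61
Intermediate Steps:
w = -16/3 (w = -5 + (⅑)*(-3) = -5 - ⅓ = -16/3 ≈ -5.3333)
u = 88/3 (u = (-2 - 16/3)*(-4) = -22/3*(-4) = 88/3 ≈ 29.333)
G(C) = (88/3 + C)/(2*C) (G(C) = (C + 88/3)/(C + C) = (88/3 + C)/((2*C)) = (88/3 + C)*(1/(2*C)) = (88/3 + C)/(2*C))
G(-9)*51 - 68 = ((⅙)*(88 + 3*(-9))/(-9))*51 - 68 = ((⅙)*(-⅑)*(88 - 27))*51 - 68 = ((⅙)*(-⅑)*61)*51 - 68 = -61/54*51 - 68 = -1037/18 - 68 = -2261/18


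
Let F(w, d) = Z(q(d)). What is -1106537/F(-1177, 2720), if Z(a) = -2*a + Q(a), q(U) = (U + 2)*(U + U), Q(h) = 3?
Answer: 1106537/29615357 ≈ 0.037364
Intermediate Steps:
q(U) = 2*U*(2 + U) (q(U) = (2 + U)*(2*U) = 2*U*(2 + U))
Z(a) = 3 - 2*a (Z(a) = -2*a + 3 = 3 - 2*a)
F(w, d) = 3 - 4*d*(2 + d)
-1106537/F(-1177, 2720) = -1106537/(3 - 4*2720*(2 + 2720)) = -1106537/(3 - 4*2720*2722) = -1106537/(3 - 29615360) = -1106537/(-29615357) = -1106537*(-1/29615357) = 1106537/29615357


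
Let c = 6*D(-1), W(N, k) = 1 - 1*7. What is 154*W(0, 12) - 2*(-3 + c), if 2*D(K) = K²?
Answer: -924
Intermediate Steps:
W(N, k) = -6 (W(N, k) = 1 - 7 = -6)
D(K) = K²/2
c = 3 (c = 6*((½)*(-1)²) = 6*((½)*1) = 6*(½) = 3)
154*W(0, 12) - 2*(-3 + c) = 154*(-6) - 2*(-3 + 3) = -924 - 2*0 = -924 + 0 = -924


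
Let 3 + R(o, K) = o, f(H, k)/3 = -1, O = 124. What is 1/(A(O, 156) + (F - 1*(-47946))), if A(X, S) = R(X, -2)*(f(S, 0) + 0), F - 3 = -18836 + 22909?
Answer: 1/51659 ≈ 1.9358e-5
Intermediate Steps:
f(H, k) = -3 (f(H, k) = 3*(-1) = -3)
F = 4076 (F = 3 + (-18836 + 22909) = 3 + 4073 = 4076)
R(o, K) = -3 + o
A(X, S) = 9 - 3*X (A(X, S) = (-3 + X)*(-3 + 0) = (-3 + X)*(-3) = 9 - 3*X)
1/(A(O, 156) + (F - 1*(-47946))) = 1/((9 - 3*124) + (4076 - 1*(-47946))) = 1/((9 - 372) + (4076 + 47946)) = 1/(-363 + 52022) = 1/51659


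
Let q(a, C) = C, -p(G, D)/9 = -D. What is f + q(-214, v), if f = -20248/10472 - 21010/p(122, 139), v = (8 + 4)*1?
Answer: -11017663/1637559 ≈ -6.7281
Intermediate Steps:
p(G, D) = 9*D (p(G, D) = -(-9)*D = 9*D)
v = 12 (v = 12*1 = 12)
f = -30668371/1637559 (f = -20248/10472 - 21010/(9*139) = -20248*1/10472 - 21010/1251 = -2531/1309 - 21010*1/1251 = -2531/1309 - 21010/1251 = -30668371/1637559 ≈ -18.728)
f + q(-214, v) = -30668371/1637559 + 12 = -11017663/1637559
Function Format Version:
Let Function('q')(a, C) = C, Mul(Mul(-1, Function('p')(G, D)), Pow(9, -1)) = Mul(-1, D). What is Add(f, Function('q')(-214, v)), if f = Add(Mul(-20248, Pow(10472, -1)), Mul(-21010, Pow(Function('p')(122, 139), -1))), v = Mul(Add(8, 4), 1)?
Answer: Rational(-11017663, 1637559) ≈ -6.7281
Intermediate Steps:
Function('p')(G, D) = Mul(9, D) (Function('p')(G, D) = Mul(-9, Mul(-1, D)) = Mul(9, D))
v = 12 (v = Mul(12, 1) = 12)
f = Rational(-30668371, 1637559) (f = Add(Mul(-20248, Pow(10472, -1)), Mul(-21010, Pow(Mul(9, 139), -1))) = Add(Mul(-20248, Rational(1, 10472)), Mul(-21010, Pow(1251, -1))) = Add(Rational(-2531, 1309), Mul(-21010, Rational(1, 1251))) = Add(Rational(-2531, 1309), Rational(-21010, 1251)) = Rational(-30668371, 1637559) ≈ -18.728)
Add(f, Function('q')(-214, v)) = Add(Rational(-30668371, 1637559), 12) = Rational(-11017663, 1637559)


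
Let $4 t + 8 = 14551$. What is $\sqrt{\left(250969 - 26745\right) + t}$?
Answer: $\frac{3 \sqrt{101271}}{2} \approx 477.35$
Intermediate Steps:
$t = \frac{14543}{4}$ ($t = -2 + \frac{1}{4} \cdot 14551 = -2 + \frac{14551}{4} = \frac{14543}{4} \approx 3635.8$)
$\sqrt{\left(250969 - 26745\right) + t} = \sqrt{\left(250969 - 26745\right) + \frac{14543}{4}} = \sqrt{224224 + \frac{14543}{4}} = \sqrt{\frac{911439}{4}} = \frac{3 \sqrt{101271}}{2}$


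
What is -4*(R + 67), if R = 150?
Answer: -868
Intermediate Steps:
-4*(R + 67) = -4*(150 + 67) = -4*217 = -868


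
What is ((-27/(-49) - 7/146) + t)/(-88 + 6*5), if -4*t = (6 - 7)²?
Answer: -3621/829864 ≈ -0.0043634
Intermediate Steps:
t = -¼ (t = -(6 - 7)²/4 = -¼*(-1)² = -¼*1 = -¼ ≈ -0.25000)
((-27/(-49) - 7/146) + t)/(-88 + 6*5) = ((-27/(-49) - 7/146) - ¼)/(-88 + 6*5) = ((-27*(-1/49) - 7*1/146) - ¼)/(-88 + 30) = ((27/49 - 7/146) - ¼)/(-58) = (3599/7154 - ¼)*(-1/58) = (3621/14308)*(-1/58) = -3621/829864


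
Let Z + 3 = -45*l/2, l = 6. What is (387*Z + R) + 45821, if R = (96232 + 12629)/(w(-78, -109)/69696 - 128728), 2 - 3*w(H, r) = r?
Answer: -68058892324091/8971826651 ≈ -7585.8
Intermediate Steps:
w(H, r) = ⅔ - r/3
Z = -138 (Z = -3 - 270/2 = -3 - 45*3 = -3 - 135 = -138)
R = -7587176256/8971826651 (R = (96232 + 12629)/((⅔ - ⅓*(-109))/69696 - 128728) = 108861/((⅔ + 109/3)*(1/69696) - 128728) = 108861/(37*(1/69696) - 128728) = 108861/(37/69696 - 128728) = 108861/(-8971826651/69696) = 108861*(-69696/8971826651) = -7587176256/8971826651 ≈ -0.84567)
(387*Z + R) + 45821 = (387*(-138) - 7587176256/8971826651) + 45821 = (-53406 - 7587176256/8971826651) + 45821 = -479156961299562/8971826651 + 45821 = -68058892324091/8971826651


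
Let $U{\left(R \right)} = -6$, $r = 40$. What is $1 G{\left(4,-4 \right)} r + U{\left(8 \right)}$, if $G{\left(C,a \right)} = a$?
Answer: $-166$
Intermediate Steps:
$1 G{\left(4,-4 \right)} r + U{\left(8 \right)} = 1 \left(-4\right) 40 - 6 = \left(-4\right) 40 - 6 = -160 - 6 = -166$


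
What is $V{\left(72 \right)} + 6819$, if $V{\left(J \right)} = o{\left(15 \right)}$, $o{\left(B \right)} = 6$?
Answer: $6825$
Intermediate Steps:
$V{\left(J \right)} = 6$
$V{\left(72 \right)} + 6819 = 6 + 6819 = 6825$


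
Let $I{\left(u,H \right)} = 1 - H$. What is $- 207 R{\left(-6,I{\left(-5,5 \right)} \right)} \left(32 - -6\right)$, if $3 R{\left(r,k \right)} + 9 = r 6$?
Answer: $117990$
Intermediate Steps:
$R{\left(r,k \right)} = -3 + 2 r$ ($R{\left(r,k \right)} = -3 + \frac{r 6}{3} = -3 + \frac{6 r}{3} = -3 + 2 r$)
$- 207 R{\left(-6,I{\left(-5,5 \right)} \right)} \left(32 - -6\right) = - 207 \left(-3 + 2 \left(-6\right)\right) \left(32 - -6\right) = - 207 \left(-3 - 12\right) \left(32 + 6\right) = \left(-207\right) \left(-15\right) 38 = 3105 \cdot 38 = 117990$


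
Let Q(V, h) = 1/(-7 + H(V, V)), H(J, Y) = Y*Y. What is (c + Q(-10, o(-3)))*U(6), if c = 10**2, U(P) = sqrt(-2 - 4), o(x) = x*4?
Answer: 9301*I*sqrt(6)/93 ≈ 244.98*I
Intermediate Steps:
H(J, Y) = Y**2
o(x) = 4*x
U(P) = I*sqrt(6) (U(P) = sqrt(-6) = I*sqrt(6))
c = 100
Q(V, h) = 1/(-7 + V**2)
(c + Q(-10, o(-3)))*U(6) = (100 + 1/(-7 + (-10)**2))*(I*sqrt(6)) = (100 + 1/(-7 + 100))*(I*sqrt(6)) = (100 + 1/93)*(I*sqrt(6)) = 9301*(I*sqrt(6))/93 = 9301*I*sqrt(6)/93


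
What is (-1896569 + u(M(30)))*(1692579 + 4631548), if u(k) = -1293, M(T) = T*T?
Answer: -12002320316474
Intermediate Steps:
M(T) = T**2
(-1896569 + u(M(30)))*(1692579 + 4631548) = (-1896569 - 1293)*(1692579 + 4631548) = -1897862*6324127 = -12002320316474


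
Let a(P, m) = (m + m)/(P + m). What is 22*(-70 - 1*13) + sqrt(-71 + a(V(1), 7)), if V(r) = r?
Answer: -1826 + I*sqrt(277)/2 ≈ -1826.0 + 8.3217*I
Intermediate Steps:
a(P, m) = 2*m/(P + m) (a(P, m) = (2*m)/(P + m) = 2*m/(P + m))
22*(-70 - 1*13) + sqrt(-71 + a(V(1), 7)) = 22*(-70 - 1*13) + sqrt(-71 + 2*7/(1 + 7)) = 22*(-70 - 13) + sqrt(-71 + 2*7/8) = 22*(-83) + sqrt(-71 + 2*7*(1/8)) = -1826 + sqrt(-71 + 7/4) = -1826 + sqrt(-277/4) = -1826 + I*sqrt(277)/2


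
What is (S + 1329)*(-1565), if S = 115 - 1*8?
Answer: -2247340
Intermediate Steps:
S = 107 (S = 115 - 8 = 107)
(S + 1329)*(-1565) = (107 + 1329)*(-1565) = 1436*(-1565) = -2247340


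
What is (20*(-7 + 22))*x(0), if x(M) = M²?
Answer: 0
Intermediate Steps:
(20*(-7 + 22))*x(0) = (20*(-7 + 22))*0² = (20*15)*0 = 300*0 = 0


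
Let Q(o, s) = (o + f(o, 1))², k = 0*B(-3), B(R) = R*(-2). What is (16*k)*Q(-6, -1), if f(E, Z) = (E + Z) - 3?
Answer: 0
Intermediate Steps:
B(R) = -2*R
k = 0 (k = 0*(-2*(-3)) = 0*6 = 0)
f(E, Z) = -3 + E + Z
Q(o, s) = (-2 + 2*o)² (Q(o, s) = (o + (-3 + o + 1))² = (o + (-2 + o))² = (-2 + 2*o)²)
(16*k)*Q(-6, -1) = (16*0)*(4*(-1 - 6)²) = 0*(4*(-7)²) = 0*(4*49) = 0*196 = 0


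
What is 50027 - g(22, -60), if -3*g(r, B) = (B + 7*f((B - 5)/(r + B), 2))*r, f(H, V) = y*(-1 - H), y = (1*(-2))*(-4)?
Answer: 2763011/57 ≈ 48474.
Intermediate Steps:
y = 8 (y = -2*(-4) = 8)
f(H, V) = -8 - 8*H (f(H, V) = 8*(-1 - H) = -8 - 8*H)
g(r, B) = -r*(-56 + B - 56*(-5 + B)/(B + r))/3 (g(r, B) = -(B + 7*(-8 - 8*(B - 5)/(r + B)))*r/3 = -(B + 7*(-8 - 8*(-5 + B)/(B + r)))*r/3 = -(B + (-56 - 56*(-5 + B)/(B + r)))*r/3 = -(-56 + B - 56*(-5 + B)/(B + r))*r/3 = -r*(-56 + B - 56*(-5 + B)/(B + r))/3)
50027 - g(22, -60) = 50027 - 22*(-280 + 56*(-60) + (56 - 1*(-60))*(-60 + 22))/(3*(-60 + 22)) = 50027 - 22*(-280 - 3360 + (56 + 60)*(-38))/(3*(-38)) = 50027 - 22*(-1)*(-280 - 3360 + 116*(-38))/(3*38) = 50027 - 22*(-1)*(-280 - 3360 - 4408)/(3*38) = 50027 - 22*(-1)*(-8048)/(3*38) = 50027 - 1*88528/57 = 50027 - 88528/57 = 2763011/57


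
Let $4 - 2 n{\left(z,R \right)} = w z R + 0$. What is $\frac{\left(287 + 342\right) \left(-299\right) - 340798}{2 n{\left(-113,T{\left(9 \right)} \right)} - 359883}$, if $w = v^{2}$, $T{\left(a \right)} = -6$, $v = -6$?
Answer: $\frac{528869}{384287} \approx 1.3762$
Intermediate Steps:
$w = 36$ ($w = \left(-6\right)^{2} = 36$)
$n{\left(z,R \right)} = 2 - 18 R z$ ($n{\left(z,R \right)} = 2 - \frac{36 z R + 0}{2} = 2 - \frac{36 R z + 0}{2} = 2 - \frac{36 R z}{2} = 2 - 18 R z$)
$\frac{\left(287 + 342\right) \left(-299\right) - 340798}{2 n{\left(-113,T{\left(9 \right)} \right)} - 359883} = \frac{\left(287 + 342\right) \left(-299\right) - 340798}{2 \left(2 - \left(-108\right) \left(-113\right)\right) - 359883} = \frac{629 \left(-299\right) - 340798}{2 \left(2 - 12204\right) - 359883} = \frac{-188071 - 340798}{2 \left(-12202\right) - 359883} = - \frac{528869}{-24404 - 359883} = - \frac{528869}{-384287} = \left(-528869\right) \left(- \frac{1}{384287}\right) = \frac{528869}{384287}$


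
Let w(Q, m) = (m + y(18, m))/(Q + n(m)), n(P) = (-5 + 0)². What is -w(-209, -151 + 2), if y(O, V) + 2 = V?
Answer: -75/46 ≈ -1.6304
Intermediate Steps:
y(O, V) = -2 + V
n(P) = 25 (n(P) = (-5)² = 25)
w(Q, m) = (-2 + 2*m)/(25 + Q) (w(Q, m) = (m + (-2 + m))/(Q + 25) = (-2 + 2*m)/(25 + Q))
-w(-209, -151 + 2) = -2*(-1 + (-151 + 2))/(25 - 209) = -2*(-1 - 149)/(-184) = -2*(-1)*(-150)/184 = -1*75/46 = -75/46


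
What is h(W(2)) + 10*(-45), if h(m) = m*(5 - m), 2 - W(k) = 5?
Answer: -474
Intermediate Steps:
W(k) = -3 (W(k) = 2 - 1*5 = 2 - 5 = -3)
h(W(2)) + 10*(-45) = -3*(5 - 1*(-3)) + 10*(-45) = -3*(5 + 3) - 450 = -3*8 - 450 = -24 - 450 = -474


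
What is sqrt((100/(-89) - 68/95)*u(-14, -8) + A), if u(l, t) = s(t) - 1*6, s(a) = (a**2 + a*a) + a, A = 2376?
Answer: 6*sqrt(11916210)/445 ≈ 46.544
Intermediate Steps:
s(a) = a + 2*a**2 (s(a) = (a**2 + a**2) + a = 2*a**2 + a = a + 2*a**2)
u(l, t) = -6 + t*(1 + 2*t) (u(l, t) = t*(1 + 2*t) - 1*6 = t*(1 + 2*t) - 6 = -6 + t*(1 + 2*t))
sqrt((100/(-89) - 68/95)*u(-14, -8) + A) = sqrt((100/(-89) - 68/95)*(-6 - 8*(1 + 2*(-8))) + 2376) = sqrt((100*(-1/89) - 68*1/95)*(-6 - 8*(1 - 16)) + 2376) = sqrt((-100/89 - 68/95)*(-6 - 8*(-15)) + 2376) = sqrt(-15552*(-6 + 120)/8455 + 2376) = sqrt(-15552/8455*114 + 2376) = sqrt(-93312/445 + 2376) = sqrt(964008/445) = 6*sqrt(11916210)/445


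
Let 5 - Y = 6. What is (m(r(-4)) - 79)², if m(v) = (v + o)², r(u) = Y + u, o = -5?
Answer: 441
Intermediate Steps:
Y = -1 (Y = 5 - 1*6 = 5 - 6 = -1)
r(u) = -1 + u
m(v) = (-5 + v)² (m(v) = (v - 5)² = (-5 + v)²)
(m(r(-4)) - 79)² = ((-5 + (-1 - 4))² - 79)² = ((-5 - 5)² - 79)² = ((-10)² - 79)² = (100 - 79)² = 21² = 441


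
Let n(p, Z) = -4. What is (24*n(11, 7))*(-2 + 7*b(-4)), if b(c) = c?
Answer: 2880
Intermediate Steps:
(24*n(11, 7))*(-2 + 7*b(-4)) = (24*(-4))*(-2 + 7*(-4)) = -96*(-2 - 28) = -96*(-30) = 2880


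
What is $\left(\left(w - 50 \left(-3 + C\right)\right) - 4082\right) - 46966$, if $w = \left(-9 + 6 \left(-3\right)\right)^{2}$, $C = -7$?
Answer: $-49819$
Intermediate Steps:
$w = 729$ ($w = \left(-9 - 18\right)^{2} = \left(-27\right)^{2} = 729$)
$\left(\left(w - 50 \left(-3 + C\right)\right) - 4082\right) - 46966 = \left(\left(729 - 50 \left(-3 - 7\right)\right) - 4082\right) - 46966 = \left(\left(729 - -500\right) - 4082\right) - 46966 = \left(\left(729 + 500\right) - 4082\right) - 46966 = \left(1229 - 4082\right) - 46966 = -2853 - 46966 = -49819$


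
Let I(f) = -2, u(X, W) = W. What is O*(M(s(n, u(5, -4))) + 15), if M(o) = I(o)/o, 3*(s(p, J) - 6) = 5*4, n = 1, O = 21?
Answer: 5922/19 ≈ 311.68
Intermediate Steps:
s(p, J) = 38/3 (s(p, J) = 6 + (5*4)/3 = 6 + (⅓)*20 = 6 + 20/3 = 38/3)
M(o) = -2/o
O*(M(s(n, u(5, -4))) + 15) = 21*(-2/38/3 + 15) = 21*(-2*3/38 + 15) = 21*(-3/19 + 15) = 21*(282/19) = 5922/19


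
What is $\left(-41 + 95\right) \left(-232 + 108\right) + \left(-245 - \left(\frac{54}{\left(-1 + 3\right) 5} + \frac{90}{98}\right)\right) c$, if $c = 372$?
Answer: $- \frac{24545676}{245} \approx -1.0019 \cdot 10^{5}$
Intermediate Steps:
$\left(-41 + 95\right) \left(-232 + 108\right) + \left(-245 - \left(\frac{54}{\left(-1 + 3\right) 5} + \frac{90}{98}\right)\right) c = \left(-41 + 95\right) \left(-232 + 108\right) + \left(-245 - \left(\frac{54}{\left(-1 + 3\right) 5} + \frac{90}{98}\right)\right) 372 = 54 \left(-124\right) + \left(-245 - \left(\frac{54}{2 \cdot 5} + 90 \cdot \frac{1}{98}\right)\right) 372 = -6696 + \left(-245 - \left(\frac{54}{10} + \frac{45}{49}\right)\right) 372 = -6696 + \left(-245 - \left(54 \cdot \frac{1}{10} + \frac{45}{49}\right)\right) 372 = -6696 + \left(-245 - \left(\frac{27}{5} + \frac{45}{49}\right)\right) 372 = -6696 + \left(-245 - \frac{1548}{245}\right) 372 = -6696 - \frac{22905156}{245} = - \frac{24545676}{245}$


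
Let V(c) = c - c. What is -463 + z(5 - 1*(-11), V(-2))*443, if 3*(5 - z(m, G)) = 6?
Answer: 866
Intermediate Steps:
V(c) = 0
z(m, G) = 3 (z(m, G) = 5 - ⅓*6 = 5 - 2 = 3)
-463 + z(5 - 1*(-11), V(-2))*443 = -463 + 3*443 = -463 + 1329 = 866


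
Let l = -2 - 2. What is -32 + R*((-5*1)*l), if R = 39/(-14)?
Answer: -614/7 ≈ -87.714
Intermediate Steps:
l = -4
R = -39/14 (R = 39*(-1/14) = -39/14 ≈ -2.7857)
-32 + R*((-5*1)*l) = -32 - 39*(-5*1)*(-4)/14 = -32 - (-195)*(-4)/14 = -32 - 39/14*20 = -32 - 390/7 = -614/7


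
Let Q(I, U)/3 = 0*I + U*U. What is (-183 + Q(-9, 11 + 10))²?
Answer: 1299600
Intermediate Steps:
Q(I, U) = 3*U² (Q(I, U) = 3*(0*I + U*U) = 3*(0 + U²) = 3*U²)
(-183 + Q(-9, 11 + 10))² = (-183 + 3*(11 + 10)²)² = (-183 + 3*21²)² = (-183 + 3*441)² = (-183 + 1323)² = 1140² = 1299600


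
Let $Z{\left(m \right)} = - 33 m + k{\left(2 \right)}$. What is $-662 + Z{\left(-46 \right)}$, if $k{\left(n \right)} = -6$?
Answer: $850$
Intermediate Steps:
$Z{\left(m \right)} = -6 - 33 m$ ($Z{\left(m \right)} = - 33 m - 6 = -6 - 33 m$)
$-662 + Z{\left(-46 \right)} = -662 - -1512 = -662 + \left(-6 + 1518\right) = -662 + 1512 = 850$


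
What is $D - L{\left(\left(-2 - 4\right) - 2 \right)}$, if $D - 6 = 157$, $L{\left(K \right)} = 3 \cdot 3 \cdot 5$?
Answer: $118$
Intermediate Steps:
$L{\left(K \right)} = 45$ ($L{\left(K \right)} = 9 \cdot 5 = 45$)
$D = 163$ ($D = 6 + 157 = 163$)
$D - L{\left(\left(-2 - 4\right) - 2 \right)} = 163 - 45 = 118$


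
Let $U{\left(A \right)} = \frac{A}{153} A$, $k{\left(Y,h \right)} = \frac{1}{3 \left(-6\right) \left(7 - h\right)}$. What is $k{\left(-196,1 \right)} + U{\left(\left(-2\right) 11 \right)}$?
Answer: $\frac{5791}{1836} \approx 3.1541$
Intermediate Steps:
$k{\left(Y,h \right)} = \frac{1}{-126 + 18 h}$ ($k{\left(Y,h \right)} = \frac{1}{\left(-18\right) \left(7 - h\right)} = \frac{1}{-126 + 18 h}$)
$U{\left(A \right)} = \frac{A^{2}}{153}$ ($U{\left(A \right)} = A \frac{1}{153} A = \frac{A}{153} A = \frac{A^{2}}{153}$)
$k{\left(-196,1 \right)} + U{\left(\left(-2\right) 11 \right)} = \frac{1}{18 \left(-7 + 1\right)} + \frac{\left(\left(-2\right) 11\right)^{2}}{153} = \frac{1}{18 \left(-6\right)} + \frac{\left(-22\right)^{2}}{153} = \frac{1}{18} \left(- \frac{1}{6}\right) + \frac{1}{153} \cdot 484 = - \frac{1}{108} + \frac{484}{153} = \frac{5791}{1836}$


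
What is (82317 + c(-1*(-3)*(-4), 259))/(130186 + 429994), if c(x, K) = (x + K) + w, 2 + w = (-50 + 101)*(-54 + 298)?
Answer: 47503/280090 ≈ 0.16960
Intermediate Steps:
w = 12442 (w = -2 + (-50 + 101)*(-54 + 298) = -2 + 51*244 = -2 + 12444 = 12442)
c(x, K) = 12442 + K + x (c(x, K) = (x + K) + 12442 = (K + x) + 12442 = 12442 + K + x)
(82317 + c(-1*(-3)*(-4), 259))/(130186 + 429994) = (82317 + (12442 + 259 - 1*(-3)*(-4)))/(130186 + 429994) = (82317 + (12442 + 259 + 3*(-4)))/560180 = (82317 + (12442 + 259 - 12))*(1/560180) = (82317 + 12689)*(1/560180) = 95006*(1/560180) = 47503/280090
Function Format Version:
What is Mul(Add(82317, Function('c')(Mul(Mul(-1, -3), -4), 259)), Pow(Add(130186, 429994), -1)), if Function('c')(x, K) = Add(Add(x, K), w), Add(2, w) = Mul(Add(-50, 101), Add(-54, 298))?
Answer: Rational(47503, 280090) ≈ 0.16960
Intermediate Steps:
w = 12442 (w = Add(-2, Mul(Add(-50, 101), Add(-54, 298))) = Add(-2, Mul(51, 244)) = Add(-2, 12444) = 12442)
Function('c')(x, K) = Add(12442, K, x) (Function('c')(x, K) = Add(Add(x, K), 12442) = Add(Add(K, x), 12442) = Add(12442, K, x))
Mul(Add(82317, Function('c')(Mul(Mul(-1, -3), -4), 259)), Pow(Add(130186, 429994), -1)) = Mul(Add(82317, Add(12442, 259, Mul(Mul(-1, -3), -4))), Pow(Add(130186, 429994), -1)) = Mul(Add(82317, Add(12442, 259, Mul(3, -4))), Pow(560180, -1)) = Mul(Add(82317, Add(12442, 259, -12)), Rational(1, 560180)) = Mul(Add(82317, 12689), Rational(1, 560180)) = Mul(95006, Rational(1, 560180)) = Rational(47503, 280090)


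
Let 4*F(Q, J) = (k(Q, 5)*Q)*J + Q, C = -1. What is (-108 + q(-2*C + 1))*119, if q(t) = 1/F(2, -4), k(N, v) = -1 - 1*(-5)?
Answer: -193018/15 ≈ -12868.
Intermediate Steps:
k(N, v) = 4 (k(N, v) = -1 + 5 = 4)
F(Q, J) = Q/4 + J*Q (F(Q, J) = ((4*Q)*J + Q)/4 = (4*J*Q + Q)/4 = (Q + 4*J*Q)/4 = Q/4 + J*Q)
q(t) = -2/15 (q(t) = 1/(2*(1/4 - 4)) = 1/(2*(-15/4)) = 1/(-15/2) = -2/15)
(-108 + q(-2*C + 1))*119 = (-108 - 2/15)*119 = -1622/15*119 = -193018/15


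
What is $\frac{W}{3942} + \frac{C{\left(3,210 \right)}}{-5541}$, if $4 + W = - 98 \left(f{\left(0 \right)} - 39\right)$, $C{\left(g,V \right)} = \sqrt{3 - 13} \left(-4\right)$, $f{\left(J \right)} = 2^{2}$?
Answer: $\frac{571}{657} + \frac{4 i \sqrt{10}}{5541} \approx 0.8691 + 0.0022828 i$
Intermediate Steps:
$f{\left(J \right)} = 4$
$C{\left(g,V \right)} = - 4 i \sqrt{10}$ ($C{\left(g,V \right)} = \sqrt{-10} \left(-4\right) = i \sqrt{10} \left(-4\right) = - 4 i \sqrt{10}$)
$W = 3426$ ($W = -4 - 98 \left(4 - 39\right) = -4 - -3430 = -4 + 3430 = 3426$)
$\frac{W}{3942} + \frac{C{\left(3,210 \right)}}{-5541} = \frac{3426}{3942} + \frac{\left(-4\right) i \sqrt{10}}{-5541} = 3426 \cdot \frac{1}{3942} + - 4 i \sqrt{10} \left(- \frac{1}{5541}\right) = \frac{571}{657} + \frac{4 i \sqrt{10}}{5541}$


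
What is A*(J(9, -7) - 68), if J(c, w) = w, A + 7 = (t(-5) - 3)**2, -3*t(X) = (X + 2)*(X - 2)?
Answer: -6975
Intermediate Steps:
t(X) = -(-2 + X)*(2 + X)/3 (t(X) = -(X + 2)*(X - 2)/3 = -(2 + X)*(-2 + X)/3 = -(-2 + X)*(2 + X)/3)
A = 93 (A = -7 + ((4/3 - 1/3*(-5)**2) - 3)**2 = -7 + ((4/3 - 1/3*25) - 3)**2 = -7 + ((4/3 - 25/3) - 3)**2 = -7 + (-7 - 3)**2 = -7 + (-10)**2 = -7 + 100 = 93)
A*(J(9, -7) - 68) = 93*(-7 - 68) = 93*(-75) = -6975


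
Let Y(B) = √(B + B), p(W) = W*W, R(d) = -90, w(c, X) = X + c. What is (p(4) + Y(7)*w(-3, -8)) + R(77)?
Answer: -74 - 11*√14 ≈ -115.16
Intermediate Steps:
p(W) = W²
Y(B) = √2*√B (Y(B) = √(2*B) = √2*√B)
(p(4) + Y(7)*w(-3, -8)) + R(77) = (4² + (√2*√7)*(-8 - 3)) - 90 = (16 + √14*(-11)) - 90 = (16 - 11*√14) - 90 = -74 - 11*√14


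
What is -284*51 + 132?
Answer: -14352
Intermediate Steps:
-284*51 + 132 = -14484 + 132 = -14352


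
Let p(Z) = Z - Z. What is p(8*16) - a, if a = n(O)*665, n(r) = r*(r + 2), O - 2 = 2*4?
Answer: -79800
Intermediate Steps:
O = 10 (O = 2 + 2*4 = 2 + 8 = 10)
n(r) = r*(2 + r)
p(Z) = 0
a = 79800 (a = (10*(2 + 10))*665 = (10*12)*665 = 120*665 = 79800)
p(8*16) - a = 0 - 1*79800 = 0 - 79800 = -79800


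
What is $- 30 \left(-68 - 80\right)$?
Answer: $4440$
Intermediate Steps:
$- 30 \left(-68 - 80\right) = \left(-30\right) \left(-148\right) = 4440$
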